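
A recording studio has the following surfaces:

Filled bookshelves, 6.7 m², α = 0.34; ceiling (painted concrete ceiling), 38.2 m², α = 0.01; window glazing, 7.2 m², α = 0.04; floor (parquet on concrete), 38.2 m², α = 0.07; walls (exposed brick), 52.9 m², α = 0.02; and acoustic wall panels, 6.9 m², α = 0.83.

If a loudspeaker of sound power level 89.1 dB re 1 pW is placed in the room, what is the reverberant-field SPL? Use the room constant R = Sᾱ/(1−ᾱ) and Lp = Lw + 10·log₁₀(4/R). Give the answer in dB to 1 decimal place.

83.8 dB

Σ(Sᵢαᵢ) = 6.7·0.34 + 38.2·0.01 + 7.2·0.04 + 38.2·0.07 + 52.9·0.02 + 6.9·0.83 = 12.407; total area S = 150.1 m².
ᾱ = 0.0827, so room constant R = A/(1−ᾱ) = 13.526 m².
Lp = 89.1 + 10·log₁₀(4/13.526) = 89.1 + (-5.29) = 83.8 dB.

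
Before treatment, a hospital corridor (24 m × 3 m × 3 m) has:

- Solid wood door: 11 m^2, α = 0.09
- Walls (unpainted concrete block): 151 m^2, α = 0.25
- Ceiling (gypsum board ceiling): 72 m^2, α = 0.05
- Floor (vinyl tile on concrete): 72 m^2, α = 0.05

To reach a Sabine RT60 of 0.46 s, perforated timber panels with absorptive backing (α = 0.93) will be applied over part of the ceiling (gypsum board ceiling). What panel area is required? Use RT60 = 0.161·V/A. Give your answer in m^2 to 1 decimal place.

33.7

Equivalent absorption area: A₁ = 11×0.09 + 151×0.25 + 72×0.05 + 72×0.05 = 45.940 m^2.
Required A₂ = 0.161·216/0.46 = 75.600 sabins.
Absorption to add: 75.600 − 45.940 = 29.660 sabins.
Net gain per m^2: Δα = 0.93 − 0.05 = 0.88.
Area = ΔA/Δα = 29.660/0.88 = 33.7 m^2.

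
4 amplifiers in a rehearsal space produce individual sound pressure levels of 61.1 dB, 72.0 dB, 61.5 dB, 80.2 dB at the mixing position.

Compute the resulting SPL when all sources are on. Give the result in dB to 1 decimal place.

Sum in the linear (power) domain: Σ 10^(Lᵢ/10) = 10^(61.1/10) + 10^(72.0/10) + 10^(61.5/10) + 10^(80.2/10) = 1.233e+08.
L_total = 10·log₁₀(1.233e+08) = 80.9 dB.

80.9 dB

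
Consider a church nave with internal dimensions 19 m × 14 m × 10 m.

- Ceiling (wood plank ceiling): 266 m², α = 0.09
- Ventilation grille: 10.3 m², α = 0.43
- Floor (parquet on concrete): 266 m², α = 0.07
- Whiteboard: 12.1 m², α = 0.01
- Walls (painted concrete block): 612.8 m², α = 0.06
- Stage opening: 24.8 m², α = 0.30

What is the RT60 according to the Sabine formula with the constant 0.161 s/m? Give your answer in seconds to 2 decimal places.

Summing Sᵢαᵢ: 23.940 + 4.429 + 18.620 + 0.121 + 36.768 + 7.440 → A = 91.318 sabins.
Volume V = 19 × 14 × 10 = 2660 m³.
Sabine: RT60 = 0.161 × 2660 / 91.318 = 4.69 s.

4.69 seconds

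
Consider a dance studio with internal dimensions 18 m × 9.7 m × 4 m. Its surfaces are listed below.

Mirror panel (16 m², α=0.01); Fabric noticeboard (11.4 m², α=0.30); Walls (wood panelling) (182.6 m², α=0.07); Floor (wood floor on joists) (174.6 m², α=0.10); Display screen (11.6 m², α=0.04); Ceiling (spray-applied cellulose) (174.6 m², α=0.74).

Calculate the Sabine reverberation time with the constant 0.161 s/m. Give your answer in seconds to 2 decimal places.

A = Σ Sᵢαᵢ = 16×0.01 + 11.4×0.30 + 182.6×0.07 + 174.6×0.10 + 11.6×0.04 + 174.6×0.74 = 163.490 sabins.
V = 18·9.7·4 = 698.4 m³.
T = 0.161 V/A = 0.161·698.4/163.490 = 0.69 s.

0.69 sec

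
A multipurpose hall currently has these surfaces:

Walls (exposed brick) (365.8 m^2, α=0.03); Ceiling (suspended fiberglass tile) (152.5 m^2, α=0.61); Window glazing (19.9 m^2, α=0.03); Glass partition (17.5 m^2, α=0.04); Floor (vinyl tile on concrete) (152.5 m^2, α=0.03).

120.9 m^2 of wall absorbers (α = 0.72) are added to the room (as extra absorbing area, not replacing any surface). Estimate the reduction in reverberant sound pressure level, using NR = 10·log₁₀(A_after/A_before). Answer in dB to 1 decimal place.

Summing Sᵢαᵢ: 10.974 + 93.025 + 0.597 + 0.700 + 4.575 → A_before = 109.871 sabins.
Added absorption = 120.9 × 0.72 = 87.048 sabins.
A_after = 109.871 + 87.048 = 196.919 sabins.
Reduction = 10 log₁₀(A_after/A_before) = 10 log₁₀(1.7923) = 2.5 dB.

2.5 dB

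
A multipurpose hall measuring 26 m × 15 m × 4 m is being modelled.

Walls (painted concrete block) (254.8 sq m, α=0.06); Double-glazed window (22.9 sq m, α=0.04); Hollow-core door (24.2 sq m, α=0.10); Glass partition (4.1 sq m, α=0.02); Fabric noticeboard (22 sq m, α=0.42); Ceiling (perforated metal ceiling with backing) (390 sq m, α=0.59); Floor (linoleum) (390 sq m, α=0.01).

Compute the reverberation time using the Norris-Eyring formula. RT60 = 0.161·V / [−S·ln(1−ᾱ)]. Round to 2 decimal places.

0.84 s

S = Σ Sᵢ = 1108.0 sq m.
Absorption A = 254.8·0.06 + 22.9·0.04 + 24.2·0.10 + 4.1·0.02 + 22·0.42 + 390·0.59 + 390·0.01 = 261.946 sabins.
ᾱ = 261.946 / 1108.0 = 0.2364.
−S·ln(1−ᾱ) = −1108.0 × ln(1 − 0.2364) = 298.840.
V = 26 × 15 × 4 = 1560 m³.
RT60 = 0.161 × 1560 / 298.840 = 0.84 s.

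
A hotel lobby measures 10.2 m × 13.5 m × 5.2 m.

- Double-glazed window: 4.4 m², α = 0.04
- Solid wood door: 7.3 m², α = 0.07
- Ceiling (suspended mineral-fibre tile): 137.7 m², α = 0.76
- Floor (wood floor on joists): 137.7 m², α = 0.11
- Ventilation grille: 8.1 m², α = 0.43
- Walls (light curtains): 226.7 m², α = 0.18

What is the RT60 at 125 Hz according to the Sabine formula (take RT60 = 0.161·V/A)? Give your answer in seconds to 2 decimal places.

0.70 s

A = Σ Sᵢαᵢ = 4.4×0.04 + 7.3×0.07 + 137.7×0.76 + 137.7×0.11 + 8.1×0.43 + 226.7×0.18 = 164.775 sabins.
Volume V = 10.2 × 13.5 × 5.2 = 716.04 m³.
Sabine: RT60 = 0.161 × 716.04 / 164.775 = 0.70 s.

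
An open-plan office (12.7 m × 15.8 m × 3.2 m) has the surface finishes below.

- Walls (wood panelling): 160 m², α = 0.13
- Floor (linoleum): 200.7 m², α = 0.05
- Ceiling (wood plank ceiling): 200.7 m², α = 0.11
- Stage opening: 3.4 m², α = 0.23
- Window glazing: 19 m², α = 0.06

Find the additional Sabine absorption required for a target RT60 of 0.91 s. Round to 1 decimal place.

Total absorption A₁ = 160·0.13 + 200.7·0.05 + 200.7·0.11 + 3.4·0.23 + 19·0.06
  = 20.800 + 10.035 + 22.077 + 0.782 + 1.140 = 54.834 m² sabins.
V = 642.112 m³. Required absorption A₂ = 0.161 × 642.112 / 0.91 = 113.604 sabins.
Shortfall: 113.604 − 54.834 = 58.8 sabins.

58.8 sabins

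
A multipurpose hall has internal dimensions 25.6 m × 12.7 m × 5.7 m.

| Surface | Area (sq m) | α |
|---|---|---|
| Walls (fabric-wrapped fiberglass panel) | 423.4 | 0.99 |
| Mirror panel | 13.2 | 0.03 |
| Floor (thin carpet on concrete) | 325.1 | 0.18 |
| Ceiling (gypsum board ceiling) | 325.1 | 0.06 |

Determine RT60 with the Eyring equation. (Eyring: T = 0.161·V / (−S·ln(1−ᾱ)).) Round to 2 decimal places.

S = Σ Sᵢ = 1086.8 sq m.
Absorption A = 423.4×0.99 + 13.2×0.03 + 325.1×0.18 + 325.1×0.06 = 497.586 sabins.
ᾱ = 497.586 / 1086.8 = 0.4578.
Eyring denominator: −S ln(1−ᾱ) = 665.252.
V = 25.6 × 12.7 × 5.7 = 1853.184 m³.
T = 0.161·V/[−S·ln(1−ᾱ)] = 0.161·1853.184/665.252 = 0.45 s.

0.45 s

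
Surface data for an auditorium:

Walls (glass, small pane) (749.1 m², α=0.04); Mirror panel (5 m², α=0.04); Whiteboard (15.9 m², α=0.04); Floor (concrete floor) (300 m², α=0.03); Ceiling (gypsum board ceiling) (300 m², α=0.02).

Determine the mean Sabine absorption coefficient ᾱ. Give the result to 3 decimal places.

0.033

S = Σ Sᵢ = 749.1 + 5 + 15.9 + 300 + 300 = 1370.0 m².
Σ(Sᵢαᵢ) = 749.1×0.04 + 5×0.04 + 15.9×0.04 + 300×0.03 + 300×0.02 = 45.800.
ᾱ = A/S = 0.033.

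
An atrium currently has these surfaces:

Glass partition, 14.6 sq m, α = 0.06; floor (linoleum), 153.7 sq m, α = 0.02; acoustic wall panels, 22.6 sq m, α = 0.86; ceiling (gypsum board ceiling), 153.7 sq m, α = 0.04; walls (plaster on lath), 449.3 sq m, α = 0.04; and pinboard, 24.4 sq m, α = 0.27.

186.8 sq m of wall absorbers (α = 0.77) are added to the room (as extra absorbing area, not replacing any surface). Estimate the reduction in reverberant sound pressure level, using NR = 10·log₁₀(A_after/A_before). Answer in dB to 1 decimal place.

5.6 dB

Summing Sᵢαᵢ: 0.876 + 3.074 + 19.436 + 6.148 + 17.972 + 6.588 → A_before = 54.094 sabins.
Added absorption = 186.8 × 0.77 = 143.836 sabins.
A_after = 54.094 + 143.836 = 197.930 sabins.
Reduction = 10 log₁₀(A_after/A_before) = 10 log₁₀(3.6590) = 5.6 dB.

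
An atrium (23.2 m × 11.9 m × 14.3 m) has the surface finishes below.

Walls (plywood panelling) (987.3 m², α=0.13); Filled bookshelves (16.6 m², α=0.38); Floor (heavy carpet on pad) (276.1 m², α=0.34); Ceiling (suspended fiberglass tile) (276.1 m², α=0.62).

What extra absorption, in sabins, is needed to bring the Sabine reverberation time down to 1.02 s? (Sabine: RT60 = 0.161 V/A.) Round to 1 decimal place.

Equivalent absorption area: A₁ = 987.3×0.13 + 16.6×0.38 + 276.1×0.34 + 276.1×0.62 = 399.713 m².
For T = 1.02 s, need A₂ = 0.161·V/T = 0.161·3947.944/1.02 = 623.156 sabins.
ΔA = A₂ − A₁ = 623.156 − 399.713 = 223.4 sabins.

223.4 sabins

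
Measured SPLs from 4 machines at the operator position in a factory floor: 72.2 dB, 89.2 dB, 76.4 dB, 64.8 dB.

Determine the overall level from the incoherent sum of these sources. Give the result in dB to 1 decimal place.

89.5 dB

Sum in the linear (power) domain: Σ 10^(Lᵢ/10) = 10^(72.2/10) + 10^(89.2/10) + 10^(76.4/10) + 10^(64.8/10) = 8.95e+08.
Combined level = 10 log₁₀(8.95e+08) = 89.5 dB.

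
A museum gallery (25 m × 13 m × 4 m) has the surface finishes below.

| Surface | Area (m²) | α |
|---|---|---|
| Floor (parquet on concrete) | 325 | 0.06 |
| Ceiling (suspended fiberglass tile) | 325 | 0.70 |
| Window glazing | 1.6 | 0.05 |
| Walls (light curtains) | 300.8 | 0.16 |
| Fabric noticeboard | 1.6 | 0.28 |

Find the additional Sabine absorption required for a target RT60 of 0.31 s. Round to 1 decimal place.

379.5 sabins

Summing Sᵢαᵢ: 19.500 + 227.500 + 0.080 + 48.128 + 0.448 → A₁ = 295.656 sabins.
V = 1300 m³. Required absorption A₂ = 0.161 × 1300 / 0.31 = 675.161 sabins.
ΔA = A₂ − A₁ = 675.161 − 295.656 = 379.5 sabins.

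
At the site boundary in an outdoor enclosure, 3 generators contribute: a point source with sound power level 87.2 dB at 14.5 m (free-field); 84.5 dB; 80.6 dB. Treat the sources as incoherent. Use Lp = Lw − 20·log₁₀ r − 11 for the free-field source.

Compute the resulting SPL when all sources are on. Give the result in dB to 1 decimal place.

Source at 14.5 m: Lp = 87.2 − 20·log₁₀(14.5) − 11 = 53.0 dB.
Converting to relative power and adding: 10^(53.0/10) + 10^(84.5/10) + 10^(80.6/10) = 3.969e+08.
Back to dB: 10·log₁₀ Σ = 86.0 dB.

86.0 dB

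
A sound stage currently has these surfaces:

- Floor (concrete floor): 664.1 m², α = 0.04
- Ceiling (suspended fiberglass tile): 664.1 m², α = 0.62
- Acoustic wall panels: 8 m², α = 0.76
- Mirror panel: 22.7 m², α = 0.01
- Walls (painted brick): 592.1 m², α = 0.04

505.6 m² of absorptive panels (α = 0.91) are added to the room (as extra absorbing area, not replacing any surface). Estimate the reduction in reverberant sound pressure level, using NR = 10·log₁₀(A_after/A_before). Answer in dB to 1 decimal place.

3.0 dB

A_before = Σ Sᵢαᵢ = 664.1·0.04 + 664.1·0.62 + 8·0.76 + 22.7·0.01 + 592.1·0.04 = 468.297 sabins.
Treatment contributes 505.6·0.91 = 460.096 sabins.
A_after = 468.297 + 460.096 = 928.393 sabins.
Reduction = 10 log₁₀(A_after/A_before) = 10 log₁₀(1.9825) = 3.0 dB.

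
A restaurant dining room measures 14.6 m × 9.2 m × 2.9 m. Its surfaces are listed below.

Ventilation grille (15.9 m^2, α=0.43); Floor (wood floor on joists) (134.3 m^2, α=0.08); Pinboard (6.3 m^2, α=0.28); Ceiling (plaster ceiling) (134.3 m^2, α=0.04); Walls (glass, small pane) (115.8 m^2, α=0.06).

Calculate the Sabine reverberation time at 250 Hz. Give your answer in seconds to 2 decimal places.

Equivalent absorption area: A = 15.9*0.43 + 134.3*0.08 + 6.3*0.28 + 134.3*0.04 + 115.8*0.06 = 31.665 m^2.
Volume V = 14.6 × 9.2 × 2.9 = 389.528 m³.
T = 0.161 V/A = 0.161·389.528/31.665 = 1.98 s.

1.98 s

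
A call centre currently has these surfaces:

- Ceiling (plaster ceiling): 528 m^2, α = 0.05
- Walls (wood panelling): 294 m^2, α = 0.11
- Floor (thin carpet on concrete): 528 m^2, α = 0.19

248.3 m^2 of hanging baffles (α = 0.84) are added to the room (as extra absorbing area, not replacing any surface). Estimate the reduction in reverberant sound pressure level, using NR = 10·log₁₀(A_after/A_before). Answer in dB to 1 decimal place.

A_before = Σ Sᵢαᵢ = 528·0.05 + 294·0.11 + 528·0.19 = 159.060 sabins.
Treatment contributes 248.3·0.84 = 208.572 sabins.
A_after = 159.060 + 208.572 = 367.632 sabins.
Reduction = 10 log₁₀(A_after/A_before) = 10 log₁₀(2.3113) = 3.6 dB.

3.6 dB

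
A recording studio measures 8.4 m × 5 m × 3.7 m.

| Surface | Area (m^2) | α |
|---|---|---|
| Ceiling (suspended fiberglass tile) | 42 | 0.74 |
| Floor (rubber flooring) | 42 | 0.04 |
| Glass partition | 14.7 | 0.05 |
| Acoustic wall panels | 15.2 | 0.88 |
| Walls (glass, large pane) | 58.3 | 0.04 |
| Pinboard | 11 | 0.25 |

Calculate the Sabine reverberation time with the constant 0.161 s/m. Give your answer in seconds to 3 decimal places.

0.482 s

Equivalent absorption area: A = 42*0.74 + 42*0.04 + 14.7*0.05 + 15.2*0.88 + 58.3*0.04 + 11*0.25 = 51.953 m^2.
V = 8.4·5·3.7 = 155.4 m³.
Sabine: RT60 = 0.161 × 155.4 / 51.953 = 0.482 s.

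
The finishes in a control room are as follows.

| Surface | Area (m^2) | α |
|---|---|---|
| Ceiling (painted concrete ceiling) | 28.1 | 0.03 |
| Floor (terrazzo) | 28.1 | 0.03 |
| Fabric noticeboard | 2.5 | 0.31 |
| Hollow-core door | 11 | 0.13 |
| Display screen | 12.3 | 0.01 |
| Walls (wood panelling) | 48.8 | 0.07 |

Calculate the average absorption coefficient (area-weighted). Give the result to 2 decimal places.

0.06

S = Σ Sᵢ = 28.1 + 28.1 + 2.5 + 11 + 12.3 + 48.8 = 130.8 m^2.
A = 28.1×0.03 + 28.1×0.03 + 2.5×0.31 + 11×0.13 + 12.3×0.01 + 48.8×0.07 = 7.430 sabins.
ᾱ = 7.430 / 130.8 = 0.06.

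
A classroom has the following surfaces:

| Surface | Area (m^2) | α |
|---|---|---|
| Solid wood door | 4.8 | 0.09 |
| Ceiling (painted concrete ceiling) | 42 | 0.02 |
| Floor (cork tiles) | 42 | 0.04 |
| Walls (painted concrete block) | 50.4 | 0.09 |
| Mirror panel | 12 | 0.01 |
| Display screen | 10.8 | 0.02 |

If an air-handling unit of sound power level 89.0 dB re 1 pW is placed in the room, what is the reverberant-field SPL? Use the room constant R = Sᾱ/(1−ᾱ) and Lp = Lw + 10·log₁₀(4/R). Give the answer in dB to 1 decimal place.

A = 7.824 sabins; S = 162.0 m^2.
ᾱ = 7.824/162.0 = 0.0483; R = Sᾱ/(1−ᾱ) = 7.824/(1−0.0483) = 8.221 m^2.
Lp = 89.0 + 10·log₁₀(4/8.221) = 89.0 + (-3.13) = 85.9 dB.

85.9 dB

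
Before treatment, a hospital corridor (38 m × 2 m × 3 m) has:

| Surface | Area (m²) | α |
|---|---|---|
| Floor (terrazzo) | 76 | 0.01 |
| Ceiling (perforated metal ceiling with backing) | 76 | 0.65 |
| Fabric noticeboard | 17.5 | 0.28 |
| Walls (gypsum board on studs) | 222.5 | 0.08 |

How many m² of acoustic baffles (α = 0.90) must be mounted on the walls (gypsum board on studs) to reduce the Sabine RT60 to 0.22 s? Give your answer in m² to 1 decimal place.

114.6

A₁ = Σ Sᵢαᵢ = 76×0.01 + 76×0.65 + 17.5×0.28 + 222.5×0.08 = 72.860 sabins.
V = 228 m³. Target absorption A₂ = 0.161 × 228 / 0.22 = 166.855 sabins.
Absorption to add: 166.855 − 72.860 = 93.995 sabins.
Net gain per m²: Δα = 0.90 − 0.08 = 0.82.
Area = ΔA/Δα = 93.995/0.82 = 114.6 m².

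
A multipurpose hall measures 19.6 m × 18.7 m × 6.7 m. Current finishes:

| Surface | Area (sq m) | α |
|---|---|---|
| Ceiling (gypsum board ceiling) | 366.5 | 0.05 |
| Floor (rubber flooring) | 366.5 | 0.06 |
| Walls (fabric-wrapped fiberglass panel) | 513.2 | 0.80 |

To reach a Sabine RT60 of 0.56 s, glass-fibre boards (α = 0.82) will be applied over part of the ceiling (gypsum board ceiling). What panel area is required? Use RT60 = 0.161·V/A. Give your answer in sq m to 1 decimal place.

331.3

A₁ = Σ Sᵢαᵢ = 366.5·0.05 + 366.5·0.06 + 513.2·0.80 = 450.875 sabins.
Required A₂ = 0.161·2455.684/0.56 = 706.009 sabins.
Absorption to add: 706.009 − 450.875 = 255.134 sabins.
Each sq m of panel replacing the ceiling (gypsum board ceiling) adds (0.82 − 0.05) = 0.77 sabins.
Area = ΔA/Δα = 255.134/0.77 = 331.3 sq m.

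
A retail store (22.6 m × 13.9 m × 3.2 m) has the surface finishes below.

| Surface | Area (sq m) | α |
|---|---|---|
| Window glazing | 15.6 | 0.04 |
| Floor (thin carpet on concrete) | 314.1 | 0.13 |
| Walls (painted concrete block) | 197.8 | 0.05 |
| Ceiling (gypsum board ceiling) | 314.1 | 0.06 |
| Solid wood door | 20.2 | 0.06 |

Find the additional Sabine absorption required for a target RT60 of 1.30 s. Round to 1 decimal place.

Summing Sᵢαᵢ: 0.624 + 40.833 + 9.890 + 18.846 + 1.212 → A₁ = 71.405 sabins.
Target A₂ = 0.161·1005.248/1.30 = 124.496 sabins (V = 1005.248 m³).
ΔA = A₂ − A₁ = 124.496 − 71.405 = 53.1 sabins.

53.1 sabins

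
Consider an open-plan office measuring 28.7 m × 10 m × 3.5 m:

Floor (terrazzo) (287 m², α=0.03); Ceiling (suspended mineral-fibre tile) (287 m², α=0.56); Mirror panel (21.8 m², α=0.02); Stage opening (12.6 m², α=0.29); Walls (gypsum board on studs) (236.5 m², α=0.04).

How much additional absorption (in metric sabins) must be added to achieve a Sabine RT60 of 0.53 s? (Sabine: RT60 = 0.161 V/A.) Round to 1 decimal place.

122.3 sabins

Summing Sᵢαᵢ: 8.610 + 160.720 + 0.436 + 3.654 + 9.460 → A₁ = 182.880 sabins.
For T = 0.53 s, need A₂ = 0.161·V/T = 0.161·1004.5/0.53 = 305.141 sabins.
Shortfall: 305.141 − 182.880 = 122.3 sabins.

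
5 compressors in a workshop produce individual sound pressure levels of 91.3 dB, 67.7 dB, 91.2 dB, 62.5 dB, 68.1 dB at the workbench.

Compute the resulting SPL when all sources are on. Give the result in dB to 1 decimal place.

94.3 dB

Σ 10^(Lᵢ/10) = 2.681e+09.
L_total = 10·log₁₀(2.681e+09) = 94.3 dB.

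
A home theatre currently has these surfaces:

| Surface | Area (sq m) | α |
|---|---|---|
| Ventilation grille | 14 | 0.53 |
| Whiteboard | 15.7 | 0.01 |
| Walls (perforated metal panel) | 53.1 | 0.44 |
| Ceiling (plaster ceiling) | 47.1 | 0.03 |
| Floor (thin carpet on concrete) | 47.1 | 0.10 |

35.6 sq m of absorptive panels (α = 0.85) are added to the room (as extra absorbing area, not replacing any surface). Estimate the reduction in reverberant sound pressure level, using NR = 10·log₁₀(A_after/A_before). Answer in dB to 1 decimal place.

A_before = Σ Sᵢαᵢ = 14·0.53 + 15.7·0.01 + 53.1·0.44 + 47.1·0.03 + 47.1·0.10 = 37.064 sabins.
Treatment contributes 35.6·0.85 = 30.260 sabins.
New total A_after = 67.324 sabins.
Reduction = 10 log₁₀(A_after/A_before) = 10 log₁₀(1.8164) = 2.6 dB.

2.6 dB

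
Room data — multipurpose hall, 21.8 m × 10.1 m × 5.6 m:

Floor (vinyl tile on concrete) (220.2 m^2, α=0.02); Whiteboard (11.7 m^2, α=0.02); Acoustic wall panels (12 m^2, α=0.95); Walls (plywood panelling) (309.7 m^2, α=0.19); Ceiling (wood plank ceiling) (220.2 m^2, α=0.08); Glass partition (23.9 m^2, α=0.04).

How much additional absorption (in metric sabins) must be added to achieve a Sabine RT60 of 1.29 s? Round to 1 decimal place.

A₁ = Σ Sᵢαᵢ = 220.2·0.02 + 11.7·0.02 + 12·0.95 + 309.7·0.19 + 220.2·0.08 + 23.9·0.04 = 93.453 sabins.
V = 1233.008 m³. Required absorption A₂ = 0.161 × 1233.008 / 1.29 = 153.887 sabins.
Additional absorption ΔA = 153.887 − 93.453 = 60.4 sabins.

60.4 sabins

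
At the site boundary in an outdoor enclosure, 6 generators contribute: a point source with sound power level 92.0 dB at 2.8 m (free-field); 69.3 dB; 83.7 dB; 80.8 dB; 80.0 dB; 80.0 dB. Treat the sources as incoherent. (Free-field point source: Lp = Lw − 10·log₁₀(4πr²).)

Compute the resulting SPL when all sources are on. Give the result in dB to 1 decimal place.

87.6 dB

Source at 2.8 m: Lp = 92.0 − 10·log₁₀(4π·2.8²) = 92.0 − 10·log₁₀(98.520) = 72.1 dB.
Sum in the linear (power) domain: Σ 10^(Lᵢ/10) = 10^(72.1/10) + 10^(69.3/10) + 10^(83.7/10) + 10^(80.8/10) + 10^(80.0/10) + 10^(80.0/10) = 5.794e+08.
Back to dB: 10·log₁₀ Σ = 87.6 dB.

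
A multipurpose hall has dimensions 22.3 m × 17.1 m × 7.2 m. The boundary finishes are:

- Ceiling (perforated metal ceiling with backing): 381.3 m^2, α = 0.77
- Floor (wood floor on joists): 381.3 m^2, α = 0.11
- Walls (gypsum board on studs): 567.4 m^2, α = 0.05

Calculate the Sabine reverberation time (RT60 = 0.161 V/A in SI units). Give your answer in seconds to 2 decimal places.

1.21 sec

Equivalent absorption area: A = 381.3·0.77 + 381.3·0.11 + 567.4·0.05 = 363.914 m^2.
V = 22.3·17.1·7.2 = 2745.576 m³.
RT60 = 0.161 · V / A = 0.161 × 2745.576 / 363.914 = 1.21 s.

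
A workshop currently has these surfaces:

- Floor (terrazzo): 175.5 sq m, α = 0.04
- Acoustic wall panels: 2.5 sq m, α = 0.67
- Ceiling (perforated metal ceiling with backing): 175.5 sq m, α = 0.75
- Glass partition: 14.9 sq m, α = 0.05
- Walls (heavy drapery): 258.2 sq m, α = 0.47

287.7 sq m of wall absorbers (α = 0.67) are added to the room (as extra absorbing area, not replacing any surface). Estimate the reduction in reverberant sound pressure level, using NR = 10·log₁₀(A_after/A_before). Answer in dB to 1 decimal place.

A_before = Σ Sᵢαᵢ = 175.5×0.04 + 2.5×0.67 + 175.5×0.75 + 14.9×0.05 + 258.2×0.47 = 262.419 sabins.
Treatment contributes 287.7·0.67 = 192.759 sabins.
New total A_after = 455.178 sabins.
Reduction = 10 log₁₀(A_after/A_before) = 10 log₁₀(1.7345) = 2.4 dB.

2.4 dB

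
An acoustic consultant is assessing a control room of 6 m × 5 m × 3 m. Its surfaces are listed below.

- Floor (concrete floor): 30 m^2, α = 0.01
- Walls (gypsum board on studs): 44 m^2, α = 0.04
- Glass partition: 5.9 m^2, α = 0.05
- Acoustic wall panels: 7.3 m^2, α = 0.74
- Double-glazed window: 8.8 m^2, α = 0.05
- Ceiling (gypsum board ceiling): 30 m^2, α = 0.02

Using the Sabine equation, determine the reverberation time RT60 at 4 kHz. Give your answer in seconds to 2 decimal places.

A = Σ Sᵢαᵢ = 30·0.01 + 44·0.04 + 5.9·0.05 + 7.3·0.74 + 8.8·0.05 + 30·0.02 = 8.797 sabins.
Room volume: 90 m³.
RT60 = 0.161 · V / A = 0.161 × 90 / 8.797 = 1.65 s.

1.65 seconds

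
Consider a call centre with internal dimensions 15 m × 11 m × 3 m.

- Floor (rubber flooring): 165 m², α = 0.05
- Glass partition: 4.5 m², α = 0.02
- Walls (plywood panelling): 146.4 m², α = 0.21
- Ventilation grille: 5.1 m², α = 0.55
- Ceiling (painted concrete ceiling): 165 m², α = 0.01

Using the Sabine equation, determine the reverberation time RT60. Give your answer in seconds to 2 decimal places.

1.83 sec

A = Σ Sᵢαᵢ = 165×0.05 + 4.5×0.02 + 146.4×0.21 + 5.1×0.55 + 165×0.01 = 43.539 sabins.
Room volume: 495 m³.
Sabine: RT60 = 0.161 × 495 / 43.539 = 1.83 s.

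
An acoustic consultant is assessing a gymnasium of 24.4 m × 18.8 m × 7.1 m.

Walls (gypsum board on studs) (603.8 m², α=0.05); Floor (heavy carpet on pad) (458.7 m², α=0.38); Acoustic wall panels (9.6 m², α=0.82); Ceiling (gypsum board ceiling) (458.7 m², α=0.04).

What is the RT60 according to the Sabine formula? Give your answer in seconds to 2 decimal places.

2.27 s

A = Σ Sᵢαᵢ = 603.8·0.05 + 458.7·0.38 + 9.6·0.82 + 458.7·0.04 = 230.716 sabins.
Volume V = 24.4 × 18.8 × 7.1 = 3256.912 m³.
RT60 = 0.161 · V / A = 0.161 × 3256.912 / 230.716 = 2.27 s.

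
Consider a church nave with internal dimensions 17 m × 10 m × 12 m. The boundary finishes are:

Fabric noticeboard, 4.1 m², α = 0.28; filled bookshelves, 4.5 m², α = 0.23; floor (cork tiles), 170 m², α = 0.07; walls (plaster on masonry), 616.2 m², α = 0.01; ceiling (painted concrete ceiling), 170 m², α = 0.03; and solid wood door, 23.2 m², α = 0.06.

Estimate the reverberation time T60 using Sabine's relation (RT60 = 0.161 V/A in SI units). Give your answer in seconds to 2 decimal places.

A = Σ Sᵢαᵢ = 4.1*0.28 + 4.5*0.23 + 170*0.07 + 616.2*0.01 + 170*0.03 + 23.2*0.06 = 26.737 sabins.
Volume V = 17 × 10 × 12 = 2040 m³.
Sabine: RT60 = 0.161 × 2040 / 26.737 = 12.28 s.

12.28 s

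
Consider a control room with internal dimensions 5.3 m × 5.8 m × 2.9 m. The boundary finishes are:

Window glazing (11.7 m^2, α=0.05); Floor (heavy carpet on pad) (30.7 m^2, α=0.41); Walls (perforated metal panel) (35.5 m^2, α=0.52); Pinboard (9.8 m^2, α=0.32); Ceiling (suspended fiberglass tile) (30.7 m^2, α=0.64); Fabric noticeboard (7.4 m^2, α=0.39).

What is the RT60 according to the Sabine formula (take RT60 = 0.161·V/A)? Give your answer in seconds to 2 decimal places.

0.25 s

A = Σ Sᵢαᵢ = 11.7*0.05 + 30.7*0.41 + 35.5*0.52 + 9.8*0.32 + 30.7*0.64 + 7.4*0.39 = 57.302 sabins.
V = 5.3·5.8·2.9 = 89.146 m³.
Sabine: RT60 = 0.161 × 89.146 / 57.302 = 0.25 s.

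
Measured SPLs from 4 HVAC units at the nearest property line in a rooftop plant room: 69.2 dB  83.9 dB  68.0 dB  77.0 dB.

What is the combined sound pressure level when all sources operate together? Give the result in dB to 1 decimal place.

84.9 dB

Σ 10^(Lᵢ/10) = 3.102e+08.
Back to dB: 10·log₁₀ Σ = 84.9 dB.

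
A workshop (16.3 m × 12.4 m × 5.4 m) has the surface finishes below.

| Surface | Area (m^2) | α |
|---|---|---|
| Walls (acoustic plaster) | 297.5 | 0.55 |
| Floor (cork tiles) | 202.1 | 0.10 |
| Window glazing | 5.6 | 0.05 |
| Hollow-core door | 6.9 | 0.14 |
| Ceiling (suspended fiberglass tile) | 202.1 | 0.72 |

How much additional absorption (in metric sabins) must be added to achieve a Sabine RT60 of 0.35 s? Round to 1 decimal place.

Summing Sᵢαᵢ: 163.625 + 20.210 + 0.280 + 0.966 + 145.512 → A₁ = 330.593 sabins.
Target A₂ = 0.161·1091.448/0.35 = 502.066 sabins (V = 1091.448 m³).
Additional absorption ΔA = 502.066 − 330.593 = 171.5 sabins.

171.5 sabins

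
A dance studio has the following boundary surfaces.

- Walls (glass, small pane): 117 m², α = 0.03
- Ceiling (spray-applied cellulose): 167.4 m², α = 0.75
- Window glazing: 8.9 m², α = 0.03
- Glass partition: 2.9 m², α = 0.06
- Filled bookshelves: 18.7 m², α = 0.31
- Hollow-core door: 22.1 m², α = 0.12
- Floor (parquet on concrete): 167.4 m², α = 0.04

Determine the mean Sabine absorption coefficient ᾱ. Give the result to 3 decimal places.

S = Σ Sᵢ = 117 + 167.4 + 8.9 + 2.9 + 18.7 + 22.1 + 167.4 = 504.4 m².
Σ(Sᵢαᵢ) = 117·0.03 + 167.4·0.75 + 8.9·0.03 + 2.9·0.06 + 18.7·0.31 + 22.1·0.12 + 167.4·0.04 = 144.646.
ᾱ = 144.646 / 504.4 = 0.287.

0.287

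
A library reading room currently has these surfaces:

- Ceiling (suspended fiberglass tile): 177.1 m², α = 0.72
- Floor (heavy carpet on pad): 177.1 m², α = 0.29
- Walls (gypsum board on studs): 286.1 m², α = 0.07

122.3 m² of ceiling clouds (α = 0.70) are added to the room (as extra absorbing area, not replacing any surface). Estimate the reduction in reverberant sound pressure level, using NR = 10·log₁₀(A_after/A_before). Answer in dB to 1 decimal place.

Summing Sᵢαᵢ: 127.512 + 51.359 + 20.027 → A_before = 198.898 sabins.
Treatment contributes 122.3·0.70 = 85.610 sabins.
A_after = 198.898 + 85.610 = 284.508 sabins.
NR = 10·log₁₀(284.508/198.898) = 1.6 dB.

1.6 dB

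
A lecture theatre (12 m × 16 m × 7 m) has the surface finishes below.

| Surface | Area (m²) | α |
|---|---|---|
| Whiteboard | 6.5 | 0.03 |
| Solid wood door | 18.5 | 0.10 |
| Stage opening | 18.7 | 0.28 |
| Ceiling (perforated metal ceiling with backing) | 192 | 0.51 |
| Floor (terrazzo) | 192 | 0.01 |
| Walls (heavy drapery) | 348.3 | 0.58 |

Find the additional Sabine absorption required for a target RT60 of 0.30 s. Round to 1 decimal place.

412.1 sabins

A₁ = Σ Sᵢαᵢ = 6.5*0.03 + 18.5*0.10 + 18.7*0.28 + 192*0.51 + 192*0.01 + 348.3*0.58 = 309.135 sabins.
For T = 0.30 s, need A₂ = 0.161·V/T = 0.161·1344/0.30 = 721.280 sabins.
Additional absorption ΔA = 721.280 − 309.135 = 412.1 sabins.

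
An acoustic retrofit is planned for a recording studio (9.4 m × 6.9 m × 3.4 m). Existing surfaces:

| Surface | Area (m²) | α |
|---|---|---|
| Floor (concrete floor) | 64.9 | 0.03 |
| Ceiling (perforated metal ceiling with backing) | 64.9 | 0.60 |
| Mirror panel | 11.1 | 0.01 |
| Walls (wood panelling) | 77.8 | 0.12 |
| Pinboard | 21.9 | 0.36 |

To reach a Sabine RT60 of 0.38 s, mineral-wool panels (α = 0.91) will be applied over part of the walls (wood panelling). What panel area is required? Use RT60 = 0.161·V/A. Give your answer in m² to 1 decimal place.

44.6

Summing Sᵢαᵢ: 1.947 + 38.940 + 0.111 + 9.336 + 7.884 → A₁ = 58.218 sabins.
Required A₂ = 0.161·220.524/0.38 = 93.433 sabins.
Absorption to add: 93.433 − 58.218 = 35.215 sabins.
Each m² of panel replacing the walls (wood panelling) adds (0.91 − 0.12) = 0.79 sabins.
Panel area = 35.215 / 0.79 = 44.6 m².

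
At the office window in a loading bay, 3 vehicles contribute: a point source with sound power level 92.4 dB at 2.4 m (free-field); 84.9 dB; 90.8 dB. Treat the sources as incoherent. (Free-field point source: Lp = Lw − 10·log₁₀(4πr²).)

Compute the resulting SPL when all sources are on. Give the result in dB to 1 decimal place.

91.9 dB

Source at 2.4 m: Lp = 92.4 − 10·log₁₀(4π·2.4²) = 92.4 − 10·log₁₀(72.382) = 73.8 dB.
Σ 10^(Lᵢ/10) = 1.535e+09.
Back to dB: 10·log₁₀ Σ = 91.9 dB.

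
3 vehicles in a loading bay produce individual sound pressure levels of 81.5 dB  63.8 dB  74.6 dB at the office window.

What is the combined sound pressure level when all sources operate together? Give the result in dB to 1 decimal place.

Σ 10^(Lᵢ/10) = 1.725e+08.
L_total = 10·log₁₀(1.725e+08) = 82.4 dB.

82.4 dB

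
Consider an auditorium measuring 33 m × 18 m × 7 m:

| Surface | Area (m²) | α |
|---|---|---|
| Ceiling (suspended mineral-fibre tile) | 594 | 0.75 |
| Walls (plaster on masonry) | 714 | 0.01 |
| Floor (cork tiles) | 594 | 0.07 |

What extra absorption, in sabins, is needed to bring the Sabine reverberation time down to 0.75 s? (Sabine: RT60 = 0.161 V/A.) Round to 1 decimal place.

398.4 sabins

Summing Sᵢαᵢ: 445.500 + 7.140 + 41.580 → A₁ = 494.220 sabins.
For T = 0.75 s, need A₂ = 0.161·V/T = 0.161·4158/0.75 = 892.584 sabins.
Additional absorption ΔA = 892.584 − 494.220 = 398.4 sabins.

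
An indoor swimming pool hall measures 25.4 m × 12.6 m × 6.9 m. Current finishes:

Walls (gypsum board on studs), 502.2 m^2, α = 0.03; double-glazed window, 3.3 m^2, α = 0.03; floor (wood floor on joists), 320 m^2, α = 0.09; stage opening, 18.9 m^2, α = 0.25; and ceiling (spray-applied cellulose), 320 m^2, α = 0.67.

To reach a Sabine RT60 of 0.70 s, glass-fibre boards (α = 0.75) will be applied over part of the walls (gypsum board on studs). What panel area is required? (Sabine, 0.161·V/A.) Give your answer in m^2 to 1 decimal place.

Summing Sᵢαᵢ: 15.066 + 0.099 + 28.800 + 4.725 + 214.400 → A₁ = 263.090 sabins.
Required A₂ = 0.161·2208.276/0.70 = 507.903 sabins.
ΔA needed = 507.903 − 263.090 = 244.813 sabins.
Each m^2 of panel replacing the walls (gypsum board on studs) adds (0.75 − 0.03) = 0.72 sabins.
Panel area = 244.813 / 0.72 = 340.0 m^2.

340.0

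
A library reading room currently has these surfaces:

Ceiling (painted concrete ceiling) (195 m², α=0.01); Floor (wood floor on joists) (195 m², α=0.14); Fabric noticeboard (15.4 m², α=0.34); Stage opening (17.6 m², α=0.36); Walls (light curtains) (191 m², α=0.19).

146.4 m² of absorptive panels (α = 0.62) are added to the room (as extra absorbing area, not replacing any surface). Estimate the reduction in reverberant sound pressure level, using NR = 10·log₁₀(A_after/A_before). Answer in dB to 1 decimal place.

3.4 dB

Summing Sᵢαᵢ: 1.950 + 27.300 + 5.236 + 6.336 + 36.290 → A_before = 77.112 sabins.
Treatment contributes 146.4·0.62 = 90.768 sabins.
New total A_after = 167.880 sabins.
NR = 10·log₁₀(167.880/77.112) = 3.4 dB.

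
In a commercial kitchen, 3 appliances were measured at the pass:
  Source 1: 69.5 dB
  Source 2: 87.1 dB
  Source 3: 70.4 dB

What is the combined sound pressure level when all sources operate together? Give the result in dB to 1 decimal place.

87.3 dB

Converting to relative power and adding: 10^(69.5/10) + 10^(87.1/10) + 10^(70.4/10) = 5.327e+08.
L_total = 10·log₁₀(5.327e+08) = 87.3 dB.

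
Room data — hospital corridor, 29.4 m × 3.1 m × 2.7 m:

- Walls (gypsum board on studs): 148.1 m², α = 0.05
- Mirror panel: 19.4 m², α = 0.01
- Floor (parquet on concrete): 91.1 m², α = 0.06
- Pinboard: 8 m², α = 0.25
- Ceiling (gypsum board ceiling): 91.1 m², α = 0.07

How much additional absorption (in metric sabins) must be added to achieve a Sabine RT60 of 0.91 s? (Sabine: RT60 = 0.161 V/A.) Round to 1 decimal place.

A₁ = Σ Sᵢαᵢ = 148.1·0.05 + 19.4·0.01 + 91.1·0.06 + 8·0.25 + 91.1·0.07 = 21.442 sabins.
V = 246.078 m³. Required absorption A₂ = 0.161 × 246.078 / 0.91 = 43.537 sabins.
Shortfall: 43.537 − 21.442 = 22.1 sabins.

22.1 sabins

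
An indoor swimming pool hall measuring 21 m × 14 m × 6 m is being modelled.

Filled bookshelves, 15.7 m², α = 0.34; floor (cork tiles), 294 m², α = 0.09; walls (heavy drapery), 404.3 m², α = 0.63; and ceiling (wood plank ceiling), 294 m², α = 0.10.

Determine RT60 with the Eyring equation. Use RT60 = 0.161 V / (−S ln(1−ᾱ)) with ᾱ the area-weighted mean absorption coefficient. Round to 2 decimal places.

0.75 s

S = Σ Sᵢ = 1008.0 m².
Σ(Sᵢαᵢ) = 15.7×0.34 + 294×0.09 + 404.3×0.63 + 294×0.10 = 315.907.
Mean coefficient ᾱ = A/S = 0.3134.
−S·ln(1−ᾱ) = −1008.0 × ln(1 − 0.3134) = 379.011.
V = 21 × 14 × 6 = 1764 m³.
T = 0.161·V/[−S·ln(1−ᾱ)] = 0.161·1764/379.011 = 0.75 s.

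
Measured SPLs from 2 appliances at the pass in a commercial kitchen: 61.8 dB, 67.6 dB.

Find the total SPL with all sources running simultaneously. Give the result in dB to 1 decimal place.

Converting to relative power and adding: 10^(61.8/10) + 10^(67.6/10) = 7.268e+06.
Combined level = 10 log₁₀(7.268e+06) = 68.6 dB.

68.6 dB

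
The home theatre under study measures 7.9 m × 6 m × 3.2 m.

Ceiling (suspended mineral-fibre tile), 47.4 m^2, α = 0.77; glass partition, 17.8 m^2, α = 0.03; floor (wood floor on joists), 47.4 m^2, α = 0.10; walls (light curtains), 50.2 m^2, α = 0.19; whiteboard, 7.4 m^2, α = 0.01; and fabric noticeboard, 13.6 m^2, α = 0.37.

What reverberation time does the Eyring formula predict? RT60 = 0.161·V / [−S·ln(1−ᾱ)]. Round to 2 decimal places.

0.36 sec

S = Σ Sᵢ = 183.8 m^2.
Σ(Sᵢαᵢ) = 47.4×0.77 + 17.8×0.03 + 47.4×0.10 + 50.2×0.19 + 7.4×0.01 + 13.6×0.37 = 56.416.
Mean coefficient ᾱ = A/S = 0.3069.
Eyring denominator: −S ln(1−ᾱ) = 67.378.
V = 7.9 × 6 × 3.2 = 151.68 m³.
T = 0.161·V/[−S·ln(1−ᾱ)] = 0.161·151.68/67.378 = 0.36 s.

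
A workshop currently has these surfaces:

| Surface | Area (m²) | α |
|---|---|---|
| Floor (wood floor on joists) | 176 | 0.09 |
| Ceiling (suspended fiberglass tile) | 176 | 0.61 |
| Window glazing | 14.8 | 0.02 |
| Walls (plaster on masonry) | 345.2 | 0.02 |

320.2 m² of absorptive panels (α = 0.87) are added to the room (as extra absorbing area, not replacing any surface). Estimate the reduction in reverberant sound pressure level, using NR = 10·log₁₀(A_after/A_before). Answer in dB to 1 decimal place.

Equivalent absorption area: A_before = 176×0.09 + 176×0.61 + 14.8×0.02 + 345.2×0.02 = 130.400 m².
Treatment contributes 320.2·0.87 = 278.574 sabins.
New total A_after = 408.974 sabins.
NR = 10·log₁₀(408.974/130.400) = 5.0 dB.

5.0 dB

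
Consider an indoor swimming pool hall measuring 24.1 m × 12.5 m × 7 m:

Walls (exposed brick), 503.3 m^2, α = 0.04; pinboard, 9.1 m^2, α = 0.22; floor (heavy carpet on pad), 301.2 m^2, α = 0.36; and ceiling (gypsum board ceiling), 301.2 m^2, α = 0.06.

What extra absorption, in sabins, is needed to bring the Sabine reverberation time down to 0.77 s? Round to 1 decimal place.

292.3 sabins

Total absorption A₁ = 503.3×0.04 + 9.1×0.22 + 301.2×0.36 + 301.2×0.06
  = 20.132 + 2.002 + 108.432 + 18.072 = 148.638 m^2 sabins.
V = 2108.75 m³. Required absorption A₂ = 0.161 × 2108.75 / 0.77 = 440.920 sabins.
ΔA = A₂ − A₁ = 440.920 − 148.638 = 292.3 sabins.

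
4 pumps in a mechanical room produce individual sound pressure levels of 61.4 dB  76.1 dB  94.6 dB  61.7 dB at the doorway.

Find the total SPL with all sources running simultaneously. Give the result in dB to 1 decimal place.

94.7 dB

Converting to relative power and adding: 10^(61.4/10) + 10^(76.1/10) + 10^(94.6/10) + 10^(61.7/10) = 2.928e+09.
Back to dB: 10·log₁₀ Σ = 94.7 dB.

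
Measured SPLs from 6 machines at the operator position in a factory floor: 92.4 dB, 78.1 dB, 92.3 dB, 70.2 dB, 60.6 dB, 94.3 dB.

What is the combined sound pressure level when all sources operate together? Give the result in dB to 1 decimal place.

97.9 dB

Sum in the linear (power) domain: Σ 10^(Lᵢ/10) = 10^(92.4/10) + 10^(78.1/10) + 10^(92.3/10) + 10^(70.2/10) + 10^(60.6/10) + 10^(94.3/10) = 6.204e+09.
Combined level = 10 log₁₀(6.204e+09) = 97.9 dB.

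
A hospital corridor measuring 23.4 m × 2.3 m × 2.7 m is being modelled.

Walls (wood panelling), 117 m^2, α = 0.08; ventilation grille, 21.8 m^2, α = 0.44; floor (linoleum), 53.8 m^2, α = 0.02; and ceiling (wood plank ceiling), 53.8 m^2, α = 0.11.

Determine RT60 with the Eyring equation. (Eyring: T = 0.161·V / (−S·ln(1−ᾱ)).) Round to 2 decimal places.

0.85 s

S = Σ Sᵢ = 246.4 m^2.
Absorption A = 117·0.08 + 21.8·0.44 + 53.8·0.02 + 53.8·0.11 = 25.946 sabins.
ᾱ = 25.946 / 246.4 = 0.1053.
−S·ln(1−ᾱ) = −246.4 × ln(1 − 0.1053) = 27.416.
V = 23.4 × 2.3 × 2.7 = 145.314 m³.
T = 0.161·V/[−S·ln(1−ᾱ)] = 0.161·145.314/27.416 = 0.85 s.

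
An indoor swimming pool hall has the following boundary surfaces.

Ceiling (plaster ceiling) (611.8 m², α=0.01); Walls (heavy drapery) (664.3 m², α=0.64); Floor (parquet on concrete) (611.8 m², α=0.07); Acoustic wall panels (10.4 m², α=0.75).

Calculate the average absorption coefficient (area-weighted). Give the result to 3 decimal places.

0.254

S = Σ Sᵢ = 611.8 + 664.3 + 611.8 + 10.4 = 1898.3 m².
Σ(Sᵢαᵢ) = 611.8·0.01 + 664.3·0.64 + 611.8·0.07 + 10.4·0.75 = 481.896.
ᾱ = 481.896 / 1898.3 = 0.254.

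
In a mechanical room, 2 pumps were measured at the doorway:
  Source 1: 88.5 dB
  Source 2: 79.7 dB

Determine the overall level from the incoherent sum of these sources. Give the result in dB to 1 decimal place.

89.0 dB

Converting to relative power and adding: 10^(88.5/10) + 10^(79.7/10) = 8.013e+08.
Back to dB: 10·log₁₀ Σ = 89.0 dB.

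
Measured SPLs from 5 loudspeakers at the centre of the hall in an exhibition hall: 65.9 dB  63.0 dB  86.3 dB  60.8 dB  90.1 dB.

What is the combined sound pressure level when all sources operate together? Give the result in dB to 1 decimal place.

Sum in the linear (power) domain: Σ 10^(Lᵢ/10) = 10^(65.9/10) + 10^(63.0/10) + 10^(86.3/10) + 10^(60.8/10) + 10^(90.1/10) = 1.457e+09.
Combined level = 10 log₁₀(1.457e+09) = 91.6 dB.

91.6 dB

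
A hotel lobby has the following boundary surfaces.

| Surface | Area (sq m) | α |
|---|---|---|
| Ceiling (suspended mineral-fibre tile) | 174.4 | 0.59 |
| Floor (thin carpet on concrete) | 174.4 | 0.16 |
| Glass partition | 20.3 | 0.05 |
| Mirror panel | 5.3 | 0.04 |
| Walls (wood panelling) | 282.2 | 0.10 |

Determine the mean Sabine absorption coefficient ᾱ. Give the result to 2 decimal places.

0.24

S = Σ Sᵢ = 174.4 + 174.4 + 20.3 + 5.3 + 282.2 = 656.6 sq m.
Weighted sum Σ Sα = 160.247.
ᾱ = A/S = 0.24.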